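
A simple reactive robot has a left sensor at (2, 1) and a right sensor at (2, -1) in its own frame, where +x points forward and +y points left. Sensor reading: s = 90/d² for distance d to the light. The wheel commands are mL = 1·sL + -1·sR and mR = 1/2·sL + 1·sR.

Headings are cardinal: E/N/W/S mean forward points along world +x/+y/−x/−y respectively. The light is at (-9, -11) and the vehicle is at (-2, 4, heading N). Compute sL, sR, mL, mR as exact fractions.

left sensor world pos  = (-3, 6); dL² = 325
right sensor world pos = (-1, 6); dR² = 353
sL = 90/325 = 18/65
sR = 90/353 = 90/353
mL = 1·sL + -1·sR = 504/22945
mR = 1/2·sL + 1·sR = 9027/22945

18/65 90/353 504/22945 9027/22945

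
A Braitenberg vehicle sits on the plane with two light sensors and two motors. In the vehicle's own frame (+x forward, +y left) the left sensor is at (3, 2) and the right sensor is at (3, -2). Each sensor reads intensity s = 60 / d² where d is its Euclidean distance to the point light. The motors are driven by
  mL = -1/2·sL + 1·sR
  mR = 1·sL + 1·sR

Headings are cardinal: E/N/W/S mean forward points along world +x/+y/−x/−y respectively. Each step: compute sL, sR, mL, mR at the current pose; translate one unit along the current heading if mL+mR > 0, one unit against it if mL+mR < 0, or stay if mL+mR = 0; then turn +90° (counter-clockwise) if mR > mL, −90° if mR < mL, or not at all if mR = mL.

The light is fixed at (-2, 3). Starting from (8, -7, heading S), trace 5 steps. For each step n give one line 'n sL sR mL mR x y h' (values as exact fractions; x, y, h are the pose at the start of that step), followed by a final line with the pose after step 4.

n=0: pose=(8,-7,S); sL=60/313, sR=60/233; mL=11790/72929, mR=32760/72929; mL+mR=44550/72929 → advance +1; mR−mL=90/313 → turn +1·90°
n=1: pose=(8,-8,E); sL=6/25, sR=30/169; mL=243/4225, mR=1764/4225; mL+mR=2007/4225 → advance +1; mR−mL=9/25 → turn +1·90°
n=2: pose=(9,-8,N); sL=12/29, sR=60/233; mL=342/6757, mR=4536/6757; mL+mR=4878/6757 → advance +1; mR−mL=18/29 → turn +1·90°
n=3: pose=(9,-7,W); sL=15/52, sR=15/32; mL=135/416, mR=315/416; mL+mR=225/208 → advance +1; mR−mL=45/104 → turn +1·90°
n=4: pose=(8,-7,S); sL=60/313, sR=60/233; mL=11790/72929, mR=32760/72929; mL+mR=44550/72929 → advance +1; mR−mL=90/313 → turn +1·90°

0 60/313 60/233 11790/72929 32760/72929 8 -7 S
1 6/25 30/169 243/4225 1764/4225 8 -8 E
2 12/29 60/233 342/6757 4536/6757 9 -8 N
3 15/52 15/32 135/416 315/416 9 -7 W
4 60/313 60/233 11790/72929 32760/72929 8 -7 S
final 8 -8 E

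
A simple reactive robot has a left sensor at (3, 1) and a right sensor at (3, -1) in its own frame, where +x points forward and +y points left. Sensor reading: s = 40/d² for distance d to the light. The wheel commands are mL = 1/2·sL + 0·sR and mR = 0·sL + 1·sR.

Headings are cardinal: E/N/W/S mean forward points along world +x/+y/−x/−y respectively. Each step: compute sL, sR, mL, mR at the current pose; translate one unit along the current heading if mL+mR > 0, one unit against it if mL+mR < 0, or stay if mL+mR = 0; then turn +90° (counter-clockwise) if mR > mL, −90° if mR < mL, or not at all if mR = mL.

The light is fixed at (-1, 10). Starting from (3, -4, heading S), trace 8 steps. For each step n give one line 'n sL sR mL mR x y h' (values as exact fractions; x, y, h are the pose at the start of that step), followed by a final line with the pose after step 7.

n=0: pose=(3,-4,S); sL=20/157, sR=20/149; mL=10/157, mR=20/149; mL+mR=4630/23393 → advance +1; mR−mL=1650/23393 → turn +1·90°
n=1: pose=(3,-5,E); sL=8/49, sR=8/61; mL=4/49, mR=8/61; mL+mR=636/2989 → advance +1; mR−mL=148/2989 → turn +1·90°
n=2: pose=(4,-5,N); sL=1/4, sR=2/9; mL=1/8, mR=2/9; mL+mR=25/72 → advance +1; mR−mL=7/72 → turn +1·90°
n=3: pose=(4,-4,W); sL=40/229, sR=40/173; mL=20/229, mR=40/173; mL+mR=12620/39617 → advance +1; mR−mL=5700/39617 → turn +1·90°
n=4: pose=(3,-4,S); sL=20/157, sR=20/149; mL=10/157, mR=20/149; mL+mR=4630/23393 → advance +1; mR−mL=1650/23393 → turn +1·90°
n=5: pose=(3,-5,E); sL=8/49, sR=8/61; mL=4/49, mR=8/61; mL+mR=636/2989 → advance +1; mR−mL=148/2989 → turn +1·90°
n=6: pose=(4,-5,N); sL=1/4, sR=2/9; mL=1/8, mR=2/9; mL+mR=25/72 → advance +1; mR−mL=7/72 → turn +1·90°
n=7: pose=(4,-4,W); sL=40/229, sR=40/173; mL=20/229, mR=40/173; mL+mR=12620/39617 → advance +1; mR−mL=5700/39617 → turn +1·90°

0 20/157 20/149 10/157 20/149 3 -4 S
1 8/49 8/61 4/49 8/61 3 -5 E
2 1/4 2/9 1/8 2/9 4 -5 N
3 40/229 40/173 20/229 40/173 4 -4 W
4 20/157 20/149 10/157 20/149 3 -4 S
5 8/49 8/61 4/49 8/61 3 -5 E
6 1/4 2/9 1/8 2/9 4 -5 N
7 40/229 40/173 20/229 40/173 4 -4 W
final 3 -4 S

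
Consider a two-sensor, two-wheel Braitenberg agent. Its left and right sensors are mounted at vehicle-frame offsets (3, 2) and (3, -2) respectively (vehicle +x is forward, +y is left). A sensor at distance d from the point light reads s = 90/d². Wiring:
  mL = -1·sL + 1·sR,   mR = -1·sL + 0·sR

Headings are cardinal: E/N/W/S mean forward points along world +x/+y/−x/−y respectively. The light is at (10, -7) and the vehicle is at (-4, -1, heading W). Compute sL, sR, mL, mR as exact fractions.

18/61 90/353 -864/21533 -18/61

left sensor world pos  = (-7, -3); dL² = 305
right sensor world pos = (-7, 1); dR² = 353
sL = 90/305 = 18/61
sR = 90/353 = 90/353
mL = -1·sL + 1·sR = -864/21533
mR = -1·sL + 0·sR = -18/61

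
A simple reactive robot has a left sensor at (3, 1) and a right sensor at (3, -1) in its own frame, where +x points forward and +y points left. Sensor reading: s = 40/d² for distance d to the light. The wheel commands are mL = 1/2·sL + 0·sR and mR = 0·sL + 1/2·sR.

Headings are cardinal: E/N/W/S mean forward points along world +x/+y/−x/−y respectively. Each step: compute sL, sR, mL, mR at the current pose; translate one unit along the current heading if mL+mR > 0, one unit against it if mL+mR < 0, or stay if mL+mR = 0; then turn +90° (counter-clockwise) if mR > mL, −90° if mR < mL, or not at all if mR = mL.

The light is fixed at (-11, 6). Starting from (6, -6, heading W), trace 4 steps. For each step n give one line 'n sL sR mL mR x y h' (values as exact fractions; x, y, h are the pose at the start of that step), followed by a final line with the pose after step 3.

0 8/73 40/317 4/73 20/317 6 -6 W
1 20/257 4/45 10/257 2/45 5 -6 S
2 8/101 40/557 4/101 20/557 5 -7 E
3 2/29 5/64 1/29 5/128 6 -7 S
final 6 -8 E

n=0: pose=(6,-6,W); sL=8/73, sR=40/317; mL=4/73, mR=20/317; mL+mR=2728/23141 → advance +1; mR−mL=192/23141 → turn +1·90°
n=1: pose=(5,-6,S); sL=20/257, sR=4/45; mL=10/257, mR=2/45; mL+mR=964/11565 → advance +1; mR−mL=64/11565 → turn +1·90°
n=2: pose=(5,-7,E); sL=8/101, sR=40/557; mL=4/101, mR=20/557; mL+mR=4248/56257 → advance +1; mR−mL=-208/56257 → turn -1·90°
n=3: pose=(6,-7,S); sL=2/29, sR=5/64; mL=1/29, mR=5/128; mL+mR=273/3712 → advance +1; mR−mL=17/3712 → turn +1·90°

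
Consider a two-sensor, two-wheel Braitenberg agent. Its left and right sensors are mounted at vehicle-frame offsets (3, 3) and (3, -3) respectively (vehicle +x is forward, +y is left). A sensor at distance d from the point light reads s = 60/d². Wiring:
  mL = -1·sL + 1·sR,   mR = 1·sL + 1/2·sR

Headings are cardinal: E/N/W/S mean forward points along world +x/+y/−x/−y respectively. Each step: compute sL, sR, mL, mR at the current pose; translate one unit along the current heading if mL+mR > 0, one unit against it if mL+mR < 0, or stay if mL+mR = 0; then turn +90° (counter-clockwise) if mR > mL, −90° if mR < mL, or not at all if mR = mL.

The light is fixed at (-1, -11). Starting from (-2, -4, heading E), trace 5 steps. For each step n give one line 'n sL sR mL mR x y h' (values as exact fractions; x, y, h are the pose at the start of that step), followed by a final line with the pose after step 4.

n=0: pose=(-2,-4,E); sL=15/26, sR=3; mL=63/26, mR=27/13; mL+mR=9/2 → advance +1; mR−mL=-9/26 → turn -1·90°
n=1: pose=(-1,-4,S); sL=12/5, sR=12/5; mL=0, mR=18/5; mL+mR=18/5 → advance +1; mR−mL=18/5 → turn +1·90°
n=2: pose=(-1,-5,E); sL=2/3, sR=10/3; mL=8/3, mR=7/3; mL+mR=5 → advance +1; mR−mL=-1/3 → turn -1·90°
n=3: pose=(0,-5,S); sL=12/5, sR=60/13; mL=144/65, mR=306/65; mL+mR=90/13 → advance +1; mR−mL=162/65 → turn +1·90°
n=4: pose=(0,-6,E); sL=3/4, sR=3; mL=9/4, mR=9/4; mL+mR=9/2 → advance +1; mR−mL=0 → turn +0·90°

0 15/26 3 63/26 27/13 -2 -4 E
1 12/5 12/5 0 18/5 -1 -4 S
2 2/3 10/3 8/3 7/3 -1 -5 E
3 12/5 60/13 144/65 306/65 0 -5 S
4 3/4 3 9/4 9/4 0 -6 E
final 1 -6 E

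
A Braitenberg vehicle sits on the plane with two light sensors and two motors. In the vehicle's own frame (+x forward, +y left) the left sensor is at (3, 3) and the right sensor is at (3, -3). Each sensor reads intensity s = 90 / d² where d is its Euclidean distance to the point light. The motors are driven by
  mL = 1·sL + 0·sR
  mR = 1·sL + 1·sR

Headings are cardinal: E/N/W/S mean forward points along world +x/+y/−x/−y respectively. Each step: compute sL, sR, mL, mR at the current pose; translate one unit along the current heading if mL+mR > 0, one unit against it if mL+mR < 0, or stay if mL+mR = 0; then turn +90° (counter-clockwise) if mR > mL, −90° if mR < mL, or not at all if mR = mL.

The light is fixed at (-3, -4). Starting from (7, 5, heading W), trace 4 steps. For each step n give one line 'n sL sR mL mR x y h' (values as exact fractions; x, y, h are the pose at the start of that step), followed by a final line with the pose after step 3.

0 18/17 90/193 18/17 5004/3281 7 5 W
1 1/2 5/4 1/2 7/4 6 5 S
2 18/53 90/169 18/53 7812/8957 6 4 E
3 9/17 9/29 9/17 414/493 7 4 N
final 7 5 W

n=0: pose=(7,5,W); sL=18/17, sR=90/193; mL=18/17, mR=5004/3281; mL+mR=8478/3281 → advance +1; mR−mL=90/193 → turn +1·90°
n=1: pose=(6,5,S); sL=1/2, sR=5/4; mL=1/2, mR=7/4; mL+mR=9/4 → advance +1; mR−mL=5/4 → turn +1·90°
n=2: pose=(6,4,E); sL=18/53, sR=90/169; mL=18/53, mR=7812/8957; mL+mR=10854/8957 → advance +1; mR−mL=90/169 → turn +1·90°
n=3: pose=(7,4,N); sL=9/17, sR=9/29; mL=9/17, mR=414/493; mL+mR=675/493 → advance +1; mR−mL=9/29 → turn +1·90°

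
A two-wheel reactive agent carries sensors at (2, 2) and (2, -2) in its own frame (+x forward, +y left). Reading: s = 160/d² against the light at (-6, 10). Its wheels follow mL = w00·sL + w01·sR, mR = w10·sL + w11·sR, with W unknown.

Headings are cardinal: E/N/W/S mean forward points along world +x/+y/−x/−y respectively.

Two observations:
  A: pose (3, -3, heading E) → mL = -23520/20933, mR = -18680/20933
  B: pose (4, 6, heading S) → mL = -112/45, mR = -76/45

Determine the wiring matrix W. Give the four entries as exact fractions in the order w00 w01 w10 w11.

obs A: pose=(3,-3,E) → sL=80/121, sR=80/173, mL=-23520/20933, mR=-18680/20933
obs B: pose=(4,6,S) → sL=8/9, sR=8/5, mL=-112/45, mR=-76/45
sensor matrix S = [[80/121, 80/173], [8/9, 8/5]]; det S = 121856/188397
solve [mL_A; mL_B] = S·[w00; w01] and [mR_A; mR_B] = S·[w10; w11]:
  w00 = -1, w01 = -1, w10 = -1, w11 = -1/2

-1 -1 -1 -1/2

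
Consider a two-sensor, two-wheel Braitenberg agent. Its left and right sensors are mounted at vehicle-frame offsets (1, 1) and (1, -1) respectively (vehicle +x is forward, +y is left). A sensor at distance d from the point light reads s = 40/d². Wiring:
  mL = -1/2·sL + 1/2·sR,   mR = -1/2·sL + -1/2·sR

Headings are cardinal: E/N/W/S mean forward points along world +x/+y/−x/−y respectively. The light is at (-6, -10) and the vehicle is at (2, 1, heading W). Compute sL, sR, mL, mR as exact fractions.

left sensor world pos  = (1, 0); dL² = 149
right sensor world pos = (1, 2); dR² = 193
sL = 40/149 = 40/149
sR = 40/193 = 40/193
mL = -1/2·sL + 1/2·sR = -880/28757
mR = -1/2·sL + -1/2·sR = -6840/28757

40/149 40/193 -880/28757 -6840/28757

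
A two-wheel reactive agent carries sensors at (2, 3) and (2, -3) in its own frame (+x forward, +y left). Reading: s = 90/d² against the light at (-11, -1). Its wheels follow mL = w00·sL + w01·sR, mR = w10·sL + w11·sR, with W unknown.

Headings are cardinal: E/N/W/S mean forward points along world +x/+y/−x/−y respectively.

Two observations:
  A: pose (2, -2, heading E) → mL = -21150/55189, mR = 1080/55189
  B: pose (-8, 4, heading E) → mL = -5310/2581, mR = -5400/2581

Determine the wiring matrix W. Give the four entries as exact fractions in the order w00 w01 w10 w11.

obs A: pose=(2,-2,E) → sL=90/229, sR=90/241, mL=-21150/55189, mR=1080/55189
obs B: pose=(-8,4,E) → sL=90/89, sR=90/29, mL=-5310/2581, mR=-5400/2581
sensor matrix S = [[90/229, 90/241], [90/89, 90/29]]; det S = 119944800/142442809
solve [mL_A; mL_B] = S·[w00; w01] and [mR_A; mR_B] = S·[w10; w11]:
  w00 = -1/2, w01 = -1/2, w10 = 1, w11 = -1

-1/2 -1/2 1 -1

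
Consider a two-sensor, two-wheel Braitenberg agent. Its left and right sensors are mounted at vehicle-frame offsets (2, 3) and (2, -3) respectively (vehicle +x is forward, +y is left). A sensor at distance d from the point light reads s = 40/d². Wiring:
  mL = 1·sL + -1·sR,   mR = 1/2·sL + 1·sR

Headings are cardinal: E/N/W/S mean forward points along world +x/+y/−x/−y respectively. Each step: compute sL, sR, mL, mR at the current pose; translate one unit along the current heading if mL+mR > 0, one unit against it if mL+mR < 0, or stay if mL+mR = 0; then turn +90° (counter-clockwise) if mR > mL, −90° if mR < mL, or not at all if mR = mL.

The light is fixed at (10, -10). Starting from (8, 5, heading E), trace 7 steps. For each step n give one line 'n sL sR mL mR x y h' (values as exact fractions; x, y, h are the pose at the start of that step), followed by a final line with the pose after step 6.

n=0: pose=(8,5,E); sL=10/81, sR=5/18; mL=-25/162, mR=55/162; mL+mR=5/27 → advance +1; mR−mL=40/81 → turn +1·90°
n=1: pose=(9,5,N); sL=8/61, sR=40/293; mL=-96/17873, mR=3612/17873; mL+mR=12/61 → advance +1; mR−mL=3708/17873 → turn +1·90°
n=2: pose=(9,6,W); sL=20/89, sR=4/37; mL=384/3293, mR=726/3293; mL+mR=30/89 → advance +1; mR−mL=342/3293 → turn +1·90°
n=3: pose=(8,6,S); sL=40/197, sR=40/221; mL=960/43537, mR=12300/43537; mL+mR=60/197 → advance +1; mR−mL=11340/43537 → turn +1·90°
n=4: pose=(8,5,E); sL=10/81, sR=5/18; mL=-25/162, mR=55/162; mL+mR=5/27 → advance +1; mR−mL=40/81 → turn +1·90°
n=5: pose=(9,5,N); sL=8/61, sR=40/293; mL=-96/17873, mR=3612/17873; mL+mR=12/61 → advance +1; mR−mL=3708/17873 → turn +1·90°
n=6: pose=(9,6,W); sL=20/89, sR=4/37; mL=384/3293, mR=726/3293; mL+mR=30/89 → advance +1; mR−mL=342/3293 → turn +1·90°

0 10/81 5/18 -25/162 55/162 8 5 E
1 8/61 40/293 -96/17873 3612/17873 9 5 N
2 20/89 4/37 384/3293 726/3293 9 6 W
3 40/197 40/221 960/43537 12300/43537 8 6 S
4 10/81 5/18 -25/162 55/162 8 5 E
5 8/61 40/293 -96/17873 3612/17873 9 5 N
6 20/89 4/37 384/3293 726/3293 9 6 W
final 8 6 S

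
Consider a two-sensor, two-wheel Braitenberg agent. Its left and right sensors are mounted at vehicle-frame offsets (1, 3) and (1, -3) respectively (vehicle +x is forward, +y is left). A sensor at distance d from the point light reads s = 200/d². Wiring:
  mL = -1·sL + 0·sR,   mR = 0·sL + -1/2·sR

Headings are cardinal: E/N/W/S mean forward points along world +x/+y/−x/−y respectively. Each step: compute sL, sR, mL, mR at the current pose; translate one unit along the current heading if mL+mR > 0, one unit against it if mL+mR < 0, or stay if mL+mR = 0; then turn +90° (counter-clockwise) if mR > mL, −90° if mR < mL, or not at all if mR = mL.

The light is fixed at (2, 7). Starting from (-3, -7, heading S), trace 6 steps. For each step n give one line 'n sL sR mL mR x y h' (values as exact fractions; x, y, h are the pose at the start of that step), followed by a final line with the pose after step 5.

0 200/229 200/289 -200/229 -100/289 -3 -7 S
1 50/29 25/34 -50/29 -25/68 -3 -6 E
2 8/9 200/153 -8/9 -100/153 -4 -6 N
3 100/169 20/17 -100/169 -10/17 -4 -7 W
4 200/229 200/289 -200/229 -100/289 -3 -7 S
5 50/29 25/34 -50/29 -25/68 -3 -6 E
final -4 -6 N

n=0: pose=(-3,-7,S); sL=200/229, sR=200/289; mL=-200/229, mR=-100/289; mL+mR=-80700/66181 → advance -1; mR−mL=34900/66181 → turn +1·90°
n=1: pose=(-3,-6,E); sL=50/29, sR=25/34; mL=-50/29, mR=-25/68; mL+mR=-4125/1972 → advance -1; mR−mL=2675/1972 → turn +1·90°
n=2: pose=(-4,-6,N); sL=8/9, sR=200/153; mL=-8/9, mR=-100/153; mL+mR=-236/153 → advance -1; mR−mL=4/17 → turn +1·90°
n=3: pose=(-4,-7,W); sL=100/169, sR=20/17; mL=-100/169, mR=-10/17; mL+mR=-3390/2873 → advance -1; mR−mL=10/2873 → turn +1·90°
n=4: pose=(-3,-7,S); sL=200/229, sR=200/289; mL=-200/229, mR=-100/289; mL+mR=-80700/66181 → advance -1; mR−mL=34900/66181 → turn +1·90°
n=5: pose=(-3,-6,E); sL=50/29, sR=25/34; mL=-50/29, mR=-25/68; mL+mR=-4125/1972 → advance -1; mR−mL=2675/1972 → turn +1·90°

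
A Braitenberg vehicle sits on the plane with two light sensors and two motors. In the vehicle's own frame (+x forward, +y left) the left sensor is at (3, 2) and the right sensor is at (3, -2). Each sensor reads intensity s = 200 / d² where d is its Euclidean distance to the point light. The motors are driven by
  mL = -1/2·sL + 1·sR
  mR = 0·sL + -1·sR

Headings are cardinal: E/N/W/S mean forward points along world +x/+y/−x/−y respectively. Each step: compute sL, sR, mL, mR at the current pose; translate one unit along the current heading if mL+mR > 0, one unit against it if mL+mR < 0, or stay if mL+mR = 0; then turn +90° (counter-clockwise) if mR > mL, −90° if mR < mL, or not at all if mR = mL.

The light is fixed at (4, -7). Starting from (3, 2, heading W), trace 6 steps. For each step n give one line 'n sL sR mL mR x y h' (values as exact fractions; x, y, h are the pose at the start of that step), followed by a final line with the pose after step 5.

n=0: pose=(3,2,W); sL=40/13, sR=200/137; mL=-140/1781, mR=-200/137; mL+mR=-20/13 → advance -1; mR−mL=-2460/1781 → turn -1·90°
n=1: pose=(4,2,N); sL=50/37, sR=50/37; mL=25/37, mR=-50/37; mL+mR=-25/37 → advance -1; mR−mL=-75/37 → turn -1·90°
n=2: pose=(4,1,E); sL=200/109, sR=40/9; mL=3460/981, mR=-40/9; mL+mR=-100/109 → advance -1; mR−mL=-7820/981 → turn -1·90°
n=3: pose=(3,1,S); sL=100/13, sR=100/17; mL=450/221, mR=-100/17; mL+mR=-50/13 → advance -1; mR−mL=-1750/221 → turn -1·90°
n=4: pose=(3,2,W); sL=40/13, sR=200/137; mL=-140/1781, mR=-200/137; mL+mR=-20/13 → advance -1; mR−mL=-2460/1781 → turn -1·90°
n=5: pose=(4,2,N); sL=50/37, sR=50/37; mL=25/37, mR=-50/37; mL+mR=-25/37 → advance -1; mR−mL=-75/37 → turn -1·90°

0 40/13 200/137 -140/1781 -200/137 3 2 W
1 50/37 50/37 25/37 -50/37 4 2 N
2 200/109 40/9 3460/981 -40/9 4 1 E
3 100/13 100/17 450/221 -100/17 3 1 S
4 40/13 200/137 -140/1781 -200/137 3 2 W
5 50/37 50/37 25/37 -50/37 4 2 N
final 4 1 E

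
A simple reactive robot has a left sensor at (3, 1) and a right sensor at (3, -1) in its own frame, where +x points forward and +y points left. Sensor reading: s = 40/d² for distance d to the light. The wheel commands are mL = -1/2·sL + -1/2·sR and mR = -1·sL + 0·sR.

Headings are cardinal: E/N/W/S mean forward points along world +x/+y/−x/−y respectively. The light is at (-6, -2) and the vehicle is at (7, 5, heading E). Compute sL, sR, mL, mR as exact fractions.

1/8 10/73 -153/1168 -1/8

left sensor world pos  = (10, 6); dL² = 320
right sensor world pos = (10, 4); dR² = 292
sL = 40/320 = 1/8
sR = 40/292 = 10/73
mL = -1/2·sL + -1/2·sR = -153/1168
mR = -1·sL + 0·sR = -1/8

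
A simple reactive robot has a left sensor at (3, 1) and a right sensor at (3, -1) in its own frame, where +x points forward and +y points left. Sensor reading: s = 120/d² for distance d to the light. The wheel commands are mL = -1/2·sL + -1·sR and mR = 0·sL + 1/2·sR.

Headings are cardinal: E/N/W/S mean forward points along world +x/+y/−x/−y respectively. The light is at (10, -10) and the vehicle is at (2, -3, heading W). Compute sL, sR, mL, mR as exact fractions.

left sensor world pos  = (-1, -4); dL² = 157
right sensor world pos = (-1, -2); dR² = 185
sL = 120/157 = 120/157
sR = 120/185 = 24/37
mL = -1/2·sL + -1·sR = -5988/5809
mR = 0·sL + 1/2·sR = 12/37

120/157 24/37 -5988/5809 12/37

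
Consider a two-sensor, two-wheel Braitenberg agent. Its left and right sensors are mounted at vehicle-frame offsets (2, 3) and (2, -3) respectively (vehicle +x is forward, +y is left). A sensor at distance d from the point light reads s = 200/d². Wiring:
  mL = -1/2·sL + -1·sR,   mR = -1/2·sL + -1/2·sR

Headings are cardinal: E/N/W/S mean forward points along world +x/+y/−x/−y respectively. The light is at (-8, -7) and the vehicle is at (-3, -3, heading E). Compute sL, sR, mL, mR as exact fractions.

100/49 4 -246/49 -148/49

left sensor world pos  = (-1, 0); dL² = 98
right sensor world pos = (-1, -6); dR² = 50
sL = 200/98 = 100/49
sR = 200/50 = 4
mL = -1/2·sL + -1·sR = -246/49
mR = -1/2·sL + -1/2·sR = -148/49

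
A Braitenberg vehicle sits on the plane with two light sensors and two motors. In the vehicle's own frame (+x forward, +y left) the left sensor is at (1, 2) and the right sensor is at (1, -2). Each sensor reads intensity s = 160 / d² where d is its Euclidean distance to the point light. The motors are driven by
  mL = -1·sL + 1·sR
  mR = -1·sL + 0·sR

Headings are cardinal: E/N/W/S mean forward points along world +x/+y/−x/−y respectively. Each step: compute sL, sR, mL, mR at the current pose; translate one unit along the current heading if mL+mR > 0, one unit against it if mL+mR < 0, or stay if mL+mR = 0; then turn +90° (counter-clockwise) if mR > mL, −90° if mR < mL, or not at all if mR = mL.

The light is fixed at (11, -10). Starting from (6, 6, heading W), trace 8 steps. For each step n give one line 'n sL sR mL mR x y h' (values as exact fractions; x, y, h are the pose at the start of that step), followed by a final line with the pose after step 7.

n=0: pose=(6,6,W); sL=20/29, sR=4/9; mL=-64/261, mR=-20/29; mL+mR=-244/261 → advance -1; mR−mL=-4/9 → turn -1·90°
n=1: pose=(7,6,N); sL=32/65, sR=160/293; mL=1024/19045, mR=-32/65; mL+mR=-8352/19045 → advance -1; mR−mL=-160/293 → turn -1·90°
n=2: pose=(7,5,E); sL=80/149, sR=80/89; mL=4800/13261, mR=-80/149; mL+mR=-2320/13261 → advance -1; mR−mL=-80/89 → turn -1·90°
n=3: pose=(6,5,S); sL=32/41, sR=32/49; mL=-256/2009, mR=-32/41; mL+mR=-1824/2009 → advance -1; mR−mL=-32/49 → turn -1·90°
n=4: pose=(6,6,W); sL=20/29, sR=4/9; mL=-64/261, mR=-20/29; mL+mR=-244/261 → advance -1; mR−mL=-4/9 → turn -1·90°
n=5: pose=(7,6,N); sL=32/65, sR=160/293; mL=1024/19045, mR=-32/65; mL+mR=-8352/19045 → advance -1; mR−mL=-160/293 → turn -1·90°
n=6: pose=(7,5,E); sL=80/149, sR=80/89; mL=4800/13261, mR=-80/149; mL+mR=-2320/13261 → advance -1; mR−mL=-80/89 → turn -1·90°
n=7: pose=(6,5,S); sL=32/41, sR=32/49; mL=-256/2009, mR=-32/41; mL+mR=-1824/2009 → advance -1; mR−mL=-32/49 → turn -1·90°

0 20/29 4/9 -64/261 -20/29 6 6 W
1 32/65 160/293 1024/19045 -32/65 7 6 N
2 80/149 80/89 4800/13261 -80/149 7 5 E
3 32/41 32/49 -256/2009 -32/41 6 5 S
4 20/29 4/9 -64/261 -20/29 6 6 W
5 32/65 160/293 1024/19045 -32/65 7 6 N
6 80/149 80/89 4800/13261 -80/149 7 5 E
7 32/41 32/49 -256/2009 -32/41 6 5 S
final 6 6 W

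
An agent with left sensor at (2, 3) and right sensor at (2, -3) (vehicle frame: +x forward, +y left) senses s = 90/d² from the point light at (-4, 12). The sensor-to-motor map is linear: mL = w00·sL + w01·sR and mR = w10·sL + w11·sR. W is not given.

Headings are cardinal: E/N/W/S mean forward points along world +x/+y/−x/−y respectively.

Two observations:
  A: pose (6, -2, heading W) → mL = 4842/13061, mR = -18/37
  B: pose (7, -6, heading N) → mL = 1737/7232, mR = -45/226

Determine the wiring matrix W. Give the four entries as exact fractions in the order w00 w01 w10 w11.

obs A: pose=(6,-2,W) → sL=90/353, sR=18/37, mL=4842/13061, mR=-18/37
obs B: pose=(7,-6,N) → sL=9/32, sR=45/226, mL=1737/7232, mR=-45/226
sensor matrix S = [[90/353, 18/37], [9/32, 45/226]]; det S = -2032209/23614288
solve [mL_A; mL_B] = S·[w00; w01] and [mR_A; mR_B] = S·[w10; w11]:
  w00 = 1/2, w01 = 1/2, w10 = 0, w11 = -1

1/2 1/2 0 -1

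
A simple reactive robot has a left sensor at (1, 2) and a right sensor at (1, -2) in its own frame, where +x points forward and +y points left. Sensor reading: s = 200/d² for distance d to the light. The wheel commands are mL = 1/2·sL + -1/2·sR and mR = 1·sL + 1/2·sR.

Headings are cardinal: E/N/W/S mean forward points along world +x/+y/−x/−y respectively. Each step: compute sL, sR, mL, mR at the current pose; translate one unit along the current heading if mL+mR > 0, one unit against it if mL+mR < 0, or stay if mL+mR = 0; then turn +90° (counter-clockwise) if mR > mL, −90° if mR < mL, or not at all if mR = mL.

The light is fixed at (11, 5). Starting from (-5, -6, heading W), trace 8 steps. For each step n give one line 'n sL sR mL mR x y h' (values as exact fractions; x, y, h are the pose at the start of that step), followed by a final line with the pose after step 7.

0 100/229 20/37 -440/8473 5990/8473 -5 -6 W
1 200/369 40/101 2720/37269 27580/37269 -6 -6 S
2 50/89 50/113 600/10057 7875/10057 -6 -7 E
3 40/89 200/317 -2560/28213 21580/28213 -5 -7 N
4 100/229 20/37 -440/8473 5990/8473 -5 -6 W
5 200/369 40/101 2720/37269 27580/37269 -6 -6 S
6 50/89 50/113 600/10057 7875/10057 -6 -7 E
7 40/89 200/317 -2560/28213 21580/28213 -5 -7 N
final -5 -6 W

n=0: pose=(-5,-6,W); sL=100/229, sR=20/37; mL=-440/8473, mR=5990/8473; mL+mR=150/229 → advance +1; mR−mL=6430/8473 → turn +1·90°
n=1: pose=(-6,-6,S); sL=200/369, sR=40/101; mL=2720/37269, mR=27580/37269; mL+mR=100/123 → advance +1; mR−mL=24860/37269 → turn +1·90°
n=2: pose=(-6,-7,E); sL=50/89, sR=50/113; mL=600/10057, mR=7875/10057; mL+mR=75/89 → advance +1; mR−mL=7275/10057 → turn +1·90°
n=3: pose=(-5,-7,N); sL=40/89, sR=200/317; mL=-2560/28213, mR=21580/28213; mL+mR=60/89 → advance +1; mR−mL=24140/28213 → turn +1·90°
n=4: pose=(-5,-6,W); sL=100/229, sR=20/37; mL=-440/8473, mR=5990/8473; mL+mR=150/229 → advance +1; mR−mL=6430/8473 → turn +1·90°
n=5: pose=(-6,-6,S); sL=200/369, sR=40/101; mL=2720/37269, mR=27580/37269; mL+mR=100/123 → advance +1; mR−mL=24860/37269 → turn +1·90°
n=6: pose=(-6,-7,E); sL=50/89, sR=50/113; mL=600/10057, mR=7875/10057; mL+mR=75/89 → advance +1; mR−mL=7275/10057 → turn +1·90°
n=7: pose=(-5,-7,N); sL=40/89, sR=200/317; mL=-2560/28213, mR=21580/28213; mL+mR=60/89 → advance +1; mR−mL=24140/28213 → turn +1·90°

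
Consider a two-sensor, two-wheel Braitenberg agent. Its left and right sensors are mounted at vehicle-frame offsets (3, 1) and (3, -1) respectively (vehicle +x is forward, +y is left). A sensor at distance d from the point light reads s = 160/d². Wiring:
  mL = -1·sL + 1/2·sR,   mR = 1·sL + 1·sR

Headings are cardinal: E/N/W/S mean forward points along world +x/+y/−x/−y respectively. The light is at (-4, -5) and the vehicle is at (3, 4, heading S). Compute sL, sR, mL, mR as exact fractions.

left sensor world pos  = (4, 1); dL² = 100
right sensor world pos = (2, 1); dR² = 72
sL = 160/100 = 8/5
sR = 160/72 = 20/9
mL = -1·sL + 1/2·sR = -22/45
mR = 1·sL + 1·sR = 172/45

8/5 20/9 -22/45 172/45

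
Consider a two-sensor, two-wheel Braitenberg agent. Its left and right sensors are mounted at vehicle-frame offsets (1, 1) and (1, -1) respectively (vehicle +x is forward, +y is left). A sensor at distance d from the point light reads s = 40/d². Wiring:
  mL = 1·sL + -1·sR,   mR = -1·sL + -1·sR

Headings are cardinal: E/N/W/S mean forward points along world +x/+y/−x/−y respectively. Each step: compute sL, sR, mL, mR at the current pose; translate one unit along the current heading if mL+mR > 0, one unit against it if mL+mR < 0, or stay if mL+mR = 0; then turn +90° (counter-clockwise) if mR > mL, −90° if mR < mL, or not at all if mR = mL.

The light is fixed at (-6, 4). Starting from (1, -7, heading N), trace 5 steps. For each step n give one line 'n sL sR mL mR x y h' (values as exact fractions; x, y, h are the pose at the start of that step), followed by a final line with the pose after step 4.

0 5/17 10/41 35/697 -375/697 1 -7 N
1 8/37 40/233 384/8621 -3344/8621 1 -8 E
2 20/109 20/97 -240/10573 -4120/10573 0 -8 S
3 40/169 8/25 -352/4225 -2352/4225 0 -7 W
4 5/17 10/41 35/697 -375/697 1 -7 N
final 1 -8 E

n=0: pose=(1,-7,N); sL=5/17, sR=10/41; mL=35/697, mR=-375/697; mL+mR=-20/41 → advance -1; mR−mL=-10/17 → turn -1·90°
n=1: pose=(1,-8,E); sL=8/37, sR=40/233; mL=384/8621, mR=-3344/8621; mL+mR=-80/233 → advance -1; mR−mL=-16/37 → turn -1·90°
n=2: pose=(0,-8,S); sL=20/109, sR=20/97; mL=-240/10573, mR=-4120/10573; mL+mR=-40/97 → advance -1; mR−mL=-40/109 → turn -1·90°
n=3: pose=(0,-7,W); sL=40/169, sR=8/25; mL=-352/4225, mR=-2352/4225; mL+mR=-16/25 → advance -1; mR−mL=-80/169 → turn -1·90°
n=4: pose=(1,-7,N); sL=5/17, sR=10/41; mL=35/697, mR=-375/697; mL+mR=-20/41 → advance -1; mR−mL=-10/17 → turn -1·90°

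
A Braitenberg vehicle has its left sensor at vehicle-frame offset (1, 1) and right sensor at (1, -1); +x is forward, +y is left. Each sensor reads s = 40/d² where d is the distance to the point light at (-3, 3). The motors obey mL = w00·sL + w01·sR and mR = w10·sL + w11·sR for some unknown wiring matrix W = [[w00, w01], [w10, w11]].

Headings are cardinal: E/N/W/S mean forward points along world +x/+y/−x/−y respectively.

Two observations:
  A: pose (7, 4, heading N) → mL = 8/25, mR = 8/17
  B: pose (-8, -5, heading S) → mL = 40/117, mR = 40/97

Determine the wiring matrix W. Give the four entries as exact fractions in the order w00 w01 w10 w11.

0 1 1 0

obs A: pose=(7,4,N) → sL=8/17, sR=8/25, mL=8/25, mR=8/17
obs B: pose=(-8,-5,S) → sL=40/97, sR=40/117, mL=40/117, mR=40/97
sensor matrix S = [[8/17, 8/25], [40/97, 40/117]]; det S = 27904/964665
solve [mL_A; mL_B] = S·[w00; w01] and [mR_A; mR_B] = S·[w10; w11]:
  w00 = 0, w01 = 1, w10 = 1, w11 = 0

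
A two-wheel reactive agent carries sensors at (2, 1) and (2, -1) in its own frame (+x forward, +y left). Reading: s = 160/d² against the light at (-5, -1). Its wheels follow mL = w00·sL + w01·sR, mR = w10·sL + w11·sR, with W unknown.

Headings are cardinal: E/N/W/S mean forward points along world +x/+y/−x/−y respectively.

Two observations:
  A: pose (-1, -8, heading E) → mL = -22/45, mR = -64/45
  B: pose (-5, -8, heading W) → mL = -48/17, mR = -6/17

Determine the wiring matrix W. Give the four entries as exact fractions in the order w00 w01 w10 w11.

obs A: pose=(-1,-8,E) → sL=20/9, sR=8/5, mL=-22/45, mR=-64/45
obs B: pose=(-5,-8,W) → sL=40/17, sR=4, mL=-48/17, mR=-6/17
sensor matrix S = [[20/9, 8/5], [40/17, 4]]; det S = 784/153
solve [mL_A; mL_B] = S·[w00; w01] and [mR_A; mR_B] = S·[w10; w11]:
  w00 = 1/2, w01 = -1, w10 = -1, w11 = 1/2

1/2 -1 -1 1/2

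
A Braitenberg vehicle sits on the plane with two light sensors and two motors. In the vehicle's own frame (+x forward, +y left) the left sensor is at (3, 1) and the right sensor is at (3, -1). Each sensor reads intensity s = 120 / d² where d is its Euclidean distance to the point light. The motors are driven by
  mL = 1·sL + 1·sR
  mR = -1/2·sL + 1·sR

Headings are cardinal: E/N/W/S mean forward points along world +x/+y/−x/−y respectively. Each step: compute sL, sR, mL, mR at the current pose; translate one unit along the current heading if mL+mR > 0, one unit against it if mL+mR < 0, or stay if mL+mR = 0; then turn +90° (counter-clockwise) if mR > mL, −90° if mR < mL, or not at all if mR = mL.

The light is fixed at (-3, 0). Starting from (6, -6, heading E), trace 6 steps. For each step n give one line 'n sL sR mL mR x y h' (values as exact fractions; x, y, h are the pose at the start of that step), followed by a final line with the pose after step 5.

n=0: pose=(6,-6,E); sL=120/169, sR=120/193; mL=43440/32617, mR=8700/32617; mL+mR=52140/32617 → advance +1; mR−mL=-180/169 → turn -1·90°
n=1: pose=(7,-6,S); sL=60/101, sR=20/27; mL=3640/2727, mR=1210/2727; mL+mR=4850/2727 → advance +1; mR−mL=-90/101 → turn -1·90°
n=2: pose=(7,-7,W); sL=120/113, sR=24/17; mL=4752/1921, mR=1692/1921; mL+mR=6444/1921 → advance +1; mR−mL=-180/113 → turn -1·90°
n=3: pose=(6,-7,N); sL=3/2, sR=30/29; mL=147/58, mR=33/116; mL+mR=327/116 → advance +1; mR−mL=-9/4 → turn -1·90°
n=4: pose=(6,-6,E); sL=120/169, sR=120/193; mL=43440/32617, mR=8700/32617; mL+mR=52140/32617 → advance +1; mR−mL=-180/169 → turn -1·90°
n=5: pose=(7,-6,S); sL=60/101, sR=20/27; mL=3640/2727, mR=1210/2727; mL+mR=4850/2727 → advance +1; mR−mL=-90/101 → turn -1·90°

0 120/169 120/193 43440/32617 8700/32617 6 -6 E
1 60/101 20/27 3640/2727 1210/2727 7 -6 S
2 120/113 24/17 4752/1921 1692/1921 7 -7 W
3 3/2 30/29 147/58 33/116 6 -7 N
4 120/169 120/193 43440/32617 8700/32617 6 -6 E
5 60/101 20/27 3640/2727 1210/2727 7 -6 S
final 7 -7 W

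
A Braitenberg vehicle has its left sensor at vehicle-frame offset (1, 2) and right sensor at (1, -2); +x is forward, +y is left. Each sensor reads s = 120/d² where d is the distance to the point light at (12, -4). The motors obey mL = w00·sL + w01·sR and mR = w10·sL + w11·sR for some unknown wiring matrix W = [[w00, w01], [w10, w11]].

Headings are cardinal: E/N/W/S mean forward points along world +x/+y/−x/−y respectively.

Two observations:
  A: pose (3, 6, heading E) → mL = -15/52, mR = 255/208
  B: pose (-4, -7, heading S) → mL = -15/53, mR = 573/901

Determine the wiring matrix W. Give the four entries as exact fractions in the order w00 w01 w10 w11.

obs A: pose=(3,6,E) → sL=15/26, sR=15/16, mL=-15/52, mR=255/208
obs B: pose=(-4,-7,S) → sL=30/53, sR=6/17, mL=-15/53, mR=573/901
sensor matrix S = [[15/26, 15/16], [30/53, 6/17]]; det S = -30645/93704
solve [mL_A; mL_B] = S·[w00; w01] and [mR_A; mR_B] = S·[w10; w11]:
  w00 = -1/2, w01 = 0, w10 = 1/2, w11 = 1

-1/2 0 1/2 1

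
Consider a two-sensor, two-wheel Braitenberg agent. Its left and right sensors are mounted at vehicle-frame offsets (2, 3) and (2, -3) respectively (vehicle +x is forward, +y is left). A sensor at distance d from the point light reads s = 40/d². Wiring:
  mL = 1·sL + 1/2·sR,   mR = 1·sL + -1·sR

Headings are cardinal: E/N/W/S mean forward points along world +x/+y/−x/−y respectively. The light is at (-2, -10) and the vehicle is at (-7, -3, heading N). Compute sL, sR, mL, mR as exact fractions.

8/29 8/17 252/493 -96/493

left sensor world pos  = (-10, -1); dL² = 145
right sensor world pos = (-4, -1); dR² = 85
sL = 40/145 = 8/29
sR = 40/85 = 8/17
mL = 1·sL + 1/2·sR = 252/493
mR = 1·sL + -1·sR = -96/493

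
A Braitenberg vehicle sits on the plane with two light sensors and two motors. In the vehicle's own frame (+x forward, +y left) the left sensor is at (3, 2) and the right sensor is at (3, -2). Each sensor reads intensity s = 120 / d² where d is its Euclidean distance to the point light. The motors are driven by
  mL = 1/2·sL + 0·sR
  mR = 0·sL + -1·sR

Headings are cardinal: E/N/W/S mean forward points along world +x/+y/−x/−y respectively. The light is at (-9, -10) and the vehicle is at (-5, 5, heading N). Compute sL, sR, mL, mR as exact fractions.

left sensor world pos  = (-7, 8); dL² = 328
right sensor world pos = (-3, 8); dR² = 360
sL = 120/328 = 15/41
sR = 120/360 = 1/3
mL = 1/2·sL + 0·sR = 15/82
mR = 0·sL + -1·sR = -1/3

15/41 1/3 15/82 -1/3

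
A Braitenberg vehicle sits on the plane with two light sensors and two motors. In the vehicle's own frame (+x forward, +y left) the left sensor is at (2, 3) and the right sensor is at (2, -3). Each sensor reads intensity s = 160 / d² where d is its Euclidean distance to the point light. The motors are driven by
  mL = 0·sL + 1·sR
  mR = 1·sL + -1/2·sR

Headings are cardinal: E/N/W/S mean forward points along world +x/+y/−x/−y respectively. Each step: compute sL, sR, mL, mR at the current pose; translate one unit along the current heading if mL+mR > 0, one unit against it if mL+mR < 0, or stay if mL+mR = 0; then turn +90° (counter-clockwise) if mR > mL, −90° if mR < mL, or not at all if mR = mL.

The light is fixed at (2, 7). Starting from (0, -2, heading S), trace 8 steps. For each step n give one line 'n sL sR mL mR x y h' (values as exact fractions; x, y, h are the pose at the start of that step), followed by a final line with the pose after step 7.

0 80/61 80/73 80/73 3400/4453 0 -2 S
1 32/37 32/13 32/13 -176/481 0 -3 W
2 8/5 5/2 5/2 7/20 -1 -3 N
3 160/37 32/29 32/29 4048/1073 -1 -2 E
4 80/37 16/5 16/5 104/185 0 -2 N
5 32/5 160/121 160/121 3472/605 0 -1 E
6 40/13 4 4 14/13 1 -1 N
7 160/17 160/101 160/101 14800/1717 1 0 E
final 2 0 N

n=0: pose=(0,-2,S); sL=80/61, sR=80/73; mL=80/73, mR=3400/4453; mL+mR=8280/4453 → advance +1; mR−mL=-1480/4453 → turn -1·90°
n=1: pose=(0,-3,W); sL=32/37, sR=32/13; mL=32/13, mR=-176/481; mL+mR=1008/481 → advance +1; mR−mL=-1360/481 → turn -1·90°
n=2: pose=(-1,-3,N); sL=8/5, sR=5/2; mL=5/2, mR=7/20; mL+mR=57/20 → advance +1; mR−mL=-43/20 → turn -1·90°
n=3: pose=(-1,-2,E); sL=160/37, sR=32/29; mL=32/29, mR=4048/1073; mL+mR=5232/1073 → advance +1; mR−mL=2864/1073 → turn +1·90°
n=4: pose=(0,-2,N); sL=80/37, sR=16/5; mL=16/5, mR=104/185; mL+mR=696/185 → advance +1; mR−mL=-488/185 → turn -1·90°
n=5: pose=(0,-1,E); sL=32/5, sR=160/121; mL=160/121, mR=3472/605; mL+mR=4272/605 → advance +1; mR−mL=2672/605 → turn +1·90°
n=6: pose=(1,-1,N); sL=40/13, sR=4; mL=4, mR=14/13; mL+mR=66/13 → advance +1; mR−mL=-38/13 → turn -1·90°
n=7: pose=(1,0,E); sL=160/17, sR=160/101; mL=160/101, mR=14800/1717; mL+mR=17520/1717 → advance +1; mR−mL=12080/1717 → turn +1·90°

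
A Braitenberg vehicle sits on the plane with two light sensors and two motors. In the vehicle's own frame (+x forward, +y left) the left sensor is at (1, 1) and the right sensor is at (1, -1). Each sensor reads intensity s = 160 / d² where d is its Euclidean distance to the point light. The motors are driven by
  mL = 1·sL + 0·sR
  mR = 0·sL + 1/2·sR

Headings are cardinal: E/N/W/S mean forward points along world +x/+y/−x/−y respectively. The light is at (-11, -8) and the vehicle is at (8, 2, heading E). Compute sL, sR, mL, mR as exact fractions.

left sensor world pos  = (9, 3); dL² = 521
right sensor world pos = (9, 1); dR² = 481
sL = 160/521 = 160/521
sR = 160/481 = 160/481
mL = 1·sL + 0·sR = 160/521
mR = 0·sL + 1/2·sR = 80/481

160/521 160/481 160/521 80/481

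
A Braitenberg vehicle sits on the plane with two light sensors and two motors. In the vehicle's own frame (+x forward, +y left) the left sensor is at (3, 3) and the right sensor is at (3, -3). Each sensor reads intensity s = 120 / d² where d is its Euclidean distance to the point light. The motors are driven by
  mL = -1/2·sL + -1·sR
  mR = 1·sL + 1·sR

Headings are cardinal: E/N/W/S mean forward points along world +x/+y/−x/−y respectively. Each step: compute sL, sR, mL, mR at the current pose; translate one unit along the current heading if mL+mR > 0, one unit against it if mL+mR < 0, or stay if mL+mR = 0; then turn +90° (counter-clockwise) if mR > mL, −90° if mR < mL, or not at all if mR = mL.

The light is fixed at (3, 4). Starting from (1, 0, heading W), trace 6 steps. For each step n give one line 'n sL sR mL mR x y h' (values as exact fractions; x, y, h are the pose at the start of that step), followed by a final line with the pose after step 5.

n=0: pose=(1,0,W); sL=60/37, sR=60/13; mL=-2610/481, mR=3000/481; mL+mR=30/37 → advance +1; mR−mL=5610/481 → turn +1·90°
n=1: pose=(0,0,S); sL=120/49, sR=24/17; mL=-2196/833, mR=3216/833; mL+mR=60/49 → advance +1; mR−mL=5412/833 → turn +1·90°
n=2: pose=(0,-1,E); sL=30, sR=15/8; mL=-135/8, mR=255/8; mL+mR=15 → advance +1; mR−mL=195/4 → turn +1·90°
n=3: pose=(1,-1,N); sL=120/29, sR=24; mL=-756/29, mR=816/29; mL+mR=60/29 → advance +1; mR−mL=1572/29 → turn +1·90°
n=4: pose=(1,0,W); sL=60/37, sR=60/13; mL=-2610/481, mR=3000/481; mL+mR=30/37 → advance +1; mR−mL=5610/481 → turn +1·90°
n=5: pose=(0,0,S); sL=120/49, sR=24/17; mL=-2196/833, mR=3216/833; mL+mR=60/49 → advance +1; mR−mL=5412/833 → turn +1·90°

0 60/37 60/13 -2610/481 3000/481 1 0 W
1 120/49 24/17 -2196/833 3216/833 0 0 S
2 30 15/8 -135/8 255/8 0 -1 E
3 120/29 24 -756/29 816/29 1 -1 N
4 60/37 60/13 -2610/481 3000/481 1 0 W
5 120/49 24/17 -2196/833 3216/833 0 0 S
final 0 -1 E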